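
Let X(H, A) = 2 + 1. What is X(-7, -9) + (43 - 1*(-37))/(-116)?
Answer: 67/29 ≈ 2.3103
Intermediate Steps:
X(H, A) = 3
X(-7, -9) + (43 - 1*(-37))/(-116) = 3 + (43 - 1*(-37))/(-116) = 3 + (43 + 37)*(-1/116) = 3 + 80*(-1/116) = 3 - 20/29 = 67/29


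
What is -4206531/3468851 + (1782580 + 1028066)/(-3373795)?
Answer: -23941685442891/11703192159545 ≈ -2.0457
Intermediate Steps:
-4206531/3468851 + (1782580 + 1028066)/(-3373795) = -4206531*1/3468851 + 2810646*(-1/3373795) = -4206531/3468851 - 2810646/3373795 = -23941685442891/11703192159545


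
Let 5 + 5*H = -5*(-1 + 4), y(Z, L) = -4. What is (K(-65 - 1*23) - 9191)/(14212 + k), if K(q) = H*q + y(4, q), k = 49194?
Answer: -8843/63406 ≈ -0.13947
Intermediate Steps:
H = -4 (H = -1 + (-5*(-1 + 4))/5 = -1 + (-5*3)/5 = -1 + (⅕)*(-15) = -1 - 3 = -4)
K(q) = -4 - 4*q (K(q) = -4*q - 4 = -4 - 4*q)
(K(-65 - 1*23) - 9191)/(14212 + k) = ((-4 - 4*(-65 - 1*23)) - 9191)/(14212 + 49194) = ((-4 - 4*(-65 - 23)) - 9191)/63406 = ((-4 - 4*(-88)) - 9191)*(1/63406) = ((-4 + 352) - 9191)*(1/63406) = (348 - 9191)*(1/63406) = -8843*1/63406 = -8843/63406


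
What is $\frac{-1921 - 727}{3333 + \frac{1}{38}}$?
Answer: $- \frac{100624}{126655} \approx -0.79447$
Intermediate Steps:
$\frac{-1921 - 727}{3333 + \frac{1}{38}} = - \frac{2648}{3333 + \frac{1}{38}} = - \frac{2648}{\frac{126655}{38}} = \left(-2648\right) \frac{38}{126655} = - \frac{100624}{126655}$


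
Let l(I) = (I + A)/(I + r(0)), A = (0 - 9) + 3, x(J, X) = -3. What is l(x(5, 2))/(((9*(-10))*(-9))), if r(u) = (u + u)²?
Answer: 1/270 ≈ 0.0037037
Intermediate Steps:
A = -6 (A = -9 + 3 = -6)
r(u) = 4*u² (r(u) = (2*u)² = 4*u²)
l(I) = (-6 + I)/I (l(I) = (I - 6)/(I + 4*0²) = (-6 + I)/(I + 4*0) = (-6 + I)/(I + 0) = (-6 + I)/I)
l(x(5, 2))/(((9*(-10))*(-9))) = ((-6 - 3)/(-3))/(((9*(-10))*(-9))) = (-⅓*(-9))/((-90*(-9))) = 3/810 = 3*(1/810) = 1/270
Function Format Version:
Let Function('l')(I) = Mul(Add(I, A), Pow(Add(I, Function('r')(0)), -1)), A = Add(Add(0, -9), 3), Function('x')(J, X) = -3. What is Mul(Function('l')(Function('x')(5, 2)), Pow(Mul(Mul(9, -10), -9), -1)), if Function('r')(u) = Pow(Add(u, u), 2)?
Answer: Rational(1, 270) ≈ 0.0037037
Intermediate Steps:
A = -6 (A = Add(-9, 3) = -6)
Function('r')(u) = Mul(4, Pow(u, 2)) (Function('r')(u) = Pow(Mul(2, u), 2) = Mul(4, Pow(u, 2)))
Function('l')(I) = Mul(Pow(I, -1), Add(-6, I)) (Function('l')(I) = Mul(Add(I, -6), Pow(Add(I, Mul(4, Pow(0, 2))), -1)) = Mul(Add(-6, I), Pow(Add(I, Mul(4, 0)), -1)) = Mul(Add(-6, I), Pow(Add(I, 0), -1)) = Mul(Add(-6, I), Pow(I, -1)) = Mul(Pow(I, -1), Add(-6, I)))
Mul(Function('l')(Function('x')(5, 2)), Pow(Mul(Mul(9, -10), -9), -1)) = Mul(Mul(Pow(-3, -1), Add(-6, -3)), Pow(Mul(Mul(9, -10), -9), -1)) = Mul(Mul(Rational(-1, 3), -9), Pow(Mul(-90, -9), -1)) = Mul(3, Pow(810, -1)) = Mul(3, Rational(1, 810)) = Rational(1, 270)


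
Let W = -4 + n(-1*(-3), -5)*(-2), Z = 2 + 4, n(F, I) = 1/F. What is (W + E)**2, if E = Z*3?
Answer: 1600/9 ≈ 177.78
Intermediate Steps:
Z = 6
E = 18 (E = 6*3 = 18)
W = -14/3 (W = -4 - 2/(-1*(-3)) = -4 - 2/3 = -14/3 ≈ -4.6667)
(W + E)**2 = (-14/3 + 18)**2 = (40/3)**2 = 1600/9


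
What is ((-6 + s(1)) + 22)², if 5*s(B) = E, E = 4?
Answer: 7056/25 ≈ 282.24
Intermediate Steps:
s(B) = ⅘ (s(B) = (⅕)*4 = ⅘)
((-6 + s(1)) + 22)² = ((-6 + ⅘) + 22)² = (-26/5 + 22)² = (84/5)² = 7056/25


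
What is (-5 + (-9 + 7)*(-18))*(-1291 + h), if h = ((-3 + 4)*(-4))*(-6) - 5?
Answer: -39432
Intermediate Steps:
h = 19 (h = (1*(-4))*(-6) - 5 = -4*(-6) - 5 = 24 - 5 = 19)
(-5 + (-9 + 7)*(-18))*(-1291 + h) = (-5 + (-9 + 7)*(-18))*(-1291 + 19) = (-5 - 2*(-18))*(-1272) = (-5 + 36)*(-1272) = 31*(-1272) = -39432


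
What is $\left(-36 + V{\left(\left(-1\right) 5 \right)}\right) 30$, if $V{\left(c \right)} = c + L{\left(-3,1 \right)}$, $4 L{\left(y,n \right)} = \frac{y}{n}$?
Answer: $- \frac{2505}{2} \approx -1252.5$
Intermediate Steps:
$L{\left(y,n \right)} = \frac{y}{4 n}$ ($L{\left(y,n \right)} = \frac{y \frac{1}{n}}{4} = \frac{y}{4 n}$)
$V{\left(c \right)} = - \frac{3}{4} + c$ ($V{\left(c \right)} = c + \frac{1}{4} \left(-3\right) 1^{-1} = c + \frac{1}{4} \left(-3\right) 1 = c - \frac{3}{4} = - \frac{3}{4} + c$)
$\left(-36 + V{\left(\left(-1\right) 5 \right)}\right) 30 = \left(-36 - \frac{23}{4}\right) 30 = \left(- \frac{167}{4}\right) 30 = - \frac{2505}{2}$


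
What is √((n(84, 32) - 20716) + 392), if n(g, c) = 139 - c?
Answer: I*√20217 ≈ 142.19*I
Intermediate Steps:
√((n(84, 32) - 20716) + 392) = √(((139 - 1*32) - 20716) + 392) = √(((139 - 32) - 20716) + 392) = √((107 - 20716) + 392) = √(-20609 + 392) = √(-20217) = I*√20217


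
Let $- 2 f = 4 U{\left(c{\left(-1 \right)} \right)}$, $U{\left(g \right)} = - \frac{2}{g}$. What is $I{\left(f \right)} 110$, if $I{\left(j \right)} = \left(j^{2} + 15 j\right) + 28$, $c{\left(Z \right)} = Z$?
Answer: $-1760$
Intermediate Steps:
$f = -4$ ($f = - \frac{4 \left(- \frac{2}{-1}\right)}{2} = - \frac{4 \left(\left(-2\right) \left(-1\right)\right)}{2} = - \frac{4 \cdot 2}{2} = \left(- \frac{1}{2}\right) 8 = -4$)
$I{\left(j \right)} = 28 + j^{2} + 15 j$
$I{\left(f \right)} 110 = \left(28 + \left(-4\right)^{2} + 15 \left(-4\right)\right) 110 = \left(28 + 16 - 60\right) 110 = \left(-16\right) 110 = -1760$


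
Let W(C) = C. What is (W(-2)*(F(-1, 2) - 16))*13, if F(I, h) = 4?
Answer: 312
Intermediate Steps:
(W(-2)*(F(-1, 2) - 16))*13 = -2*(4 - 16)*13 = -2*(-12)*13 = 24*13 = 312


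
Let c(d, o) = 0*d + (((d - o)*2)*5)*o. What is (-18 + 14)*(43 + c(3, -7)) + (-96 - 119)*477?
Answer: -99927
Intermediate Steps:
c(d, o) = o*(-10*o + 10*d) (c(d, o) = 0 + ((-2*o + 2*d)*5)*o = 0 + (-10*o + 10*d)*o = 0 + o*(-10*o + 10*d) = o*(-10*o + 10*d))
(-18 + 14)*(43 + c(3, -7)) + (-96 - 119)*477 = (-18 + 14)*(43 + 10*(-7)*(3 - 1*(-7))) + (-96 - 119)*477 = -4*(43 + 10*(-7)*(3 + 7)) - 215*477 = -4*(43 + 10*(-7)*10) - 102555 = -4*(43 - 700) - 102555 = -4*(-657) - 102555 = 2628 - 102555 = -99927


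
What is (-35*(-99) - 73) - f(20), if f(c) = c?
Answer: 3372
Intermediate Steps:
(-35*(-99) - 73) - f(20) = (-35*(-99) - 73) - 1*20 = (3465 - 73) - 20 = 3392 - 20 = 3372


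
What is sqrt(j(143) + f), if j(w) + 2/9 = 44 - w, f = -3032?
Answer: I*sqrt(28181)/3 ≈ 55.957*I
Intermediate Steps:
j(w) = 394/9 - w (j(w) = -2/9 + (44 - w) = 394/9 - w)
sqrt(j(143) + f) = sqrt((394/9 - 1*143) - 3032) = sqrt((394/9 - 143) - 3032) = sqrt(-893/9 - 3032) = sqrt(-28181/9) = I*sqrt(28181)/3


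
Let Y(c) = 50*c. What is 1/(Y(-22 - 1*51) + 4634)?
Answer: 1/984 ≈ 0.0010163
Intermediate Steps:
1/(Y(-22 - 1*51) + 4634) = 1/(50*(-22 - 1*51) + 4634) = 1/(50*(-22 - 51) + 4634) = 1/(50*(-73) + 4634) = 1/(-3650 + 4634) = 1/984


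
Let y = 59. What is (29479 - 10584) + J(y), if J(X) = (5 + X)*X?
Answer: 22671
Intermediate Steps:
J(X) = X*(5 + X)
(29479 - 10584) + J(y) = (29479 - 10584) + 59*(5 + 59) = 18895 + 59*64 = 18895 + 3776 = 22671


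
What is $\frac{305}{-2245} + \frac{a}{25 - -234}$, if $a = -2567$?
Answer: $- \frac{1168382}{116291} \approx -10.047$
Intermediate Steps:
$\frac{305}{-2245} + \frac{a}{25 - -234} = \frac{305}{-2245} - \frac{2567}{25 - -234} = 305 \left(- \frac{1}{2245}\right) - \frac{2567}{25 + 234} = - \frac{61}{449} - \frac{2567}{259} = - \frac{1168382}{116291}$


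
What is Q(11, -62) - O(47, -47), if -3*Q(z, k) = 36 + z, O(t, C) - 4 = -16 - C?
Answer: -152/3 ≈ -50.667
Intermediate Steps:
O(t, C) = -12 - C (O(t, C) = 4 + (-16 - C) = -12 - C)
Q(z, k) = -12 - z/3 (Q(z, k) = -(36 + z)/3 = -12 - z/3)
Q(11, -62) - O(47, -47) = (-12 - ⅓*11) - (-12 - 1*(-47)) = (-12 - 11/3) - (-12 + 47) = -47/3 - 1*35 = -47/3 - 35 = -152/3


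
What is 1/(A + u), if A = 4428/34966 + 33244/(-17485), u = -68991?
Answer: -305690255/21090418875767 ≈ -1.4494e-5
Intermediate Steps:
A = -542493062/305690255 (A = 4428*(1/34966) + 33244*(-1/17485) = 2214/17483 - 33244/17485 = -542493062/305690255 ≈ -1.7746)
1/(A + u) = 1/(-542493062/305690255 - 68991) = 1/(-21090418875767/305690255) = -305690255/21090418875767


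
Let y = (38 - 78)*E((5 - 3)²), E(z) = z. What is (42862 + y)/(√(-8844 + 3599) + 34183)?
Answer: 729841233/584241367 - 21351*I*√5245/584241367 ≈ 1.2492 - 0.0026467*I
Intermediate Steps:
y = -160 (y = (38 - 78)*(5 - 3)² = -40*2² = -40*4 = -160)
(42862 + y)/(√(-8844 + 3599) + 34183) = (42862 - 160)/(√(-8844 + 3599) + 34183) = 42702/(√(-5245) + 34183) = 42702/(I*√5245 + 34183) = 42702/(34183 + I*√5245)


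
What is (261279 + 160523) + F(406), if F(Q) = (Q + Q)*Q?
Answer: 751474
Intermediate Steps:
F(Q) = 2*Q² (F(Q) = (2*Q)*Q = 2*Q²)
(261279 + 160523) + F(406) = (261279 + 160523) + 2*406² = 421802 + 2*164836 = 421802 + 329672 = 751474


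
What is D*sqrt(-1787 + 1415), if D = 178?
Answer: 356*I*sqrt(93) ≈ 3433.1*I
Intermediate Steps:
D*sqrt(-1787 + 1415) = 178*sqrt(-1787 + 1415) = 178*sqrt(-372) = 178*(2*I*sqrt(93)) = 356*I*sqrt(93)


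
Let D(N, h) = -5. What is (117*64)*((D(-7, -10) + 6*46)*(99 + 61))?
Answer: 324679680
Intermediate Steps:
(117*64)*((D(-7, -10) + 6*46)*(99 + 61)) = (117*64)*((-5 + 6*46)*(99 + 61)) = 7488*((-5 + 276)*160) = 7488*(271*160) = 7488*43360 = 324679680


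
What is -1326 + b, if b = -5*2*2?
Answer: -1346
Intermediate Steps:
b = -20 (b = -10*2 = -20)
-1326 + b = -1326 - 20 = -1346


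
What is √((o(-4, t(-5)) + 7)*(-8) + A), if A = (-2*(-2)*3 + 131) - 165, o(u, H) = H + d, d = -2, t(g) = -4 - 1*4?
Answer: √2 ≈ 1.4142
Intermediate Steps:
t(g) = -8 (t(g) = -4 - 4 = -8)
o(u, H) = -2 + H (o(u, H) = H - 2 = -2 + H)
A = -22 (A = (4*3 + 131) - 165 = (12 + 131) - 165 = 143 - 165 = -22)
√((o(-4, t(-5)) + 7)*(-8) + A) = √(((-2 - 8) + 7)*(-8) - 22) = √((-10 + 7)*(-8) - 22) = √(-3*(-8) - 22) = √(24 - 22) = √2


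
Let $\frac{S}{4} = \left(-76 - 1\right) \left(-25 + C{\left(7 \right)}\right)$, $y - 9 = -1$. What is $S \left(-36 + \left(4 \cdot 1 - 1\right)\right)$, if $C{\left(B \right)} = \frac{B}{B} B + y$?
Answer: $-101640$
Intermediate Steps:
$y = 8$ ($y = 9 - 1 = 8$)
$C{\left(B \right)} = 8 + B$ ($C{\left(B \right)} = \frac{B}{B} B + 8 = 1 B + 8 = B + 8 = 8 + B$)
$S = 3080$ ($S = 4 \left(-76 - 1\right) \left(-25 + \left(8 + 7\right)\right) = 4 \left(- 77 \left(-25 + 15\right)\right) = 4 \left(\left(-77\right) \left(-10\right)\right) = 4 \cdot 770 = 3080$)
$S \left(-36 + \left(4 \cdot 1 - 1\right)\right) = 3080 \left(-36 + \left(4 \cdot 1 - 1\right)\right) = 3080 \left(-36 + \left(4 - 1\right)\right) = 3080 \left(-36 + 3\right) = 3080 \left(-33\right) = -101640$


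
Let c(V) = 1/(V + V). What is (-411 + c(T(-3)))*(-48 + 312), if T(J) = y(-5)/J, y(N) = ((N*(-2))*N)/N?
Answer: -542718/5 ≈ -1.0854e+5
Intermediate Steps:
y(N) = -2*N (y(N) = ((-2*N)*N)/N = (-2*N²)/N = -2*N)
T(J) = 10/J (T(J) = (-2*(-5))/J = 10/J)
c(V) = 1/(2*V)
(-411 + c(T(-3)))*(-48 + 312) = (-411 + 1/(2*((10/(-3)))))*(-48 + 312) = (-411 + 1/(2*((10*(-⅓)))))*264 = (-411 + 1/(2*(-10/3)))*264 = (-411 + (½)*(-3/10))*264 = (-411 - 3/20)*264 = -8223/20*264 = -542718/5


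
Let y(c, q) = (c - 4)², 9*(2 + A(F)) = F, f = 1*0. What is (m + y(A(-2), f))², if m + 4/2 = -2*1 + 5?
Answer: 10349089/6561 ≈ 1577.4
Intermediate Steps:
f = 0
A(F) = -2 + F/9
y(c, q) = (-4 + c)²
m = 1 (m = -2 + (-2*1 + 5) = -2 + (-2 + 5) = -2 + 3 = 1)
(m + y(A(-2), f))² = (1 + (-4 + (-2 + (⅑)*(-2)))²)² = (1 + (-4 + (-2 - 2/9))²)² = (1 + (-4 - 20/9)²)² = (1 + (-56/9)²)² = (1 + 3136/81)² = (3217/81)² = 10349089/6561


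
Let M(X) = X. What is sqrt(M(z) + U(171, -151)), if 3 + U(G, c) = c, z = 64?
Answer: 3*I*sqrt(10) ≈ 9.4868*I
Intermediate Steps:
U(G, c) = -3 + c
sqrt(M(z) + U(171, -151)) = sqrt(64 + (-3 - 151)) = sqrt(64 - 154) = sqrt(-90) = 3*I*sqrt(10)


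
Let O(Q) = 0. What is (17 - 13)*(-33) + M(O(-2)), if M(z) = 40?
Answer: -92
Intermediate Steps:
(17 - 13)*(-33) + M(O(-2)) = (17 - 13)*(-33) + 40 = 4*(-33) + 40 = -132 + 40 = -92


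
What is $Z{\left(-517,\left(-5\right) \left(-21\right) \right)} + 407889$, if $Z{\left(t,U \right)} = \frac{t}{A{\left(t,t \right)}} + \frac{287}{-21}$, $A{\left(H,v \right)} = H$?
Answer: $\frac{1223629}{3} \approx 4.0788 \cdot 10^{5}$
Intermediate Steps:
$Z{\left(t,U \right)} = - \frac{38}{3}$ ($Z{\left(t,U \right)} = \frac{t}{t} + \frac{287}{-21} = 1 + 287 \left(- \frac{1}{21}\right) = 1 - \frac{41}{3} = - \frac{38}{3}$)
$Z{\left(-517,\left(-5\right) \left(-21\right) \right)} + 407889 = - \frac{38}{3} + 407889 = \frac{1223629}{3}$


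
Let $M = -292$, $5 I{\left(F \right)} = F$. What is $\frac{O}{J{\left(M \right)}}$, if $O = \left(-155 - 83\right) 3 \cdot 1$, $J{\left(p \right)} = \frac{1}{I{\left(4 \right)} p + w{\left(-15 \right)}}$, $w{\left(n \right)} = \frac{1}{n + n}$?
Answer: $\frac{834071}{5} \approx 1.6681 \cdot 10^{5}$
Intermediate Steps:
$I{\left(F \right)} = \frac{F}{5}$
$w{\left(n \right)} = \frac{1}{2 n}$
$J{\left(p \right)} = \frac{1}{- \frac{1}{30} + \frac{4 p}{5}}$ ($J{\left(p \right)} = \frac{1}{\frac{1}{5} \cdot 4 p + \frac{1}{2 \left(-15\right)}} = \frac{1}{\frac{4 p}{5} + \frac{1}{2} \left(- \frac{1}{15}\right)} = \frac{1}{\frac{4 p}{5} - \frac{1}{30}} = \frac{1}{- \frac{1}{30} + \frac{4 p}{5}}$)
$O = -714$ ($O = \left(-238\right) 3 = -714$)
$\frac{O}{J{\left(M \right)}} = - \frac{714}{30 \frac{1}{-1 + 24 \left(-292\right)}} = - \frac{714}{30 \frac{1}{-1 - 7008}} = - \frac{714}{30 \frac{1}{-7009}} = - \frac{714}{30 \left(- \frac{1}{7009}\right)} = - \frac{714}{- \frac{30}{7009}} = \left(-714\right) \left(- \frac{7009}{30}\right) = \frac{834071}{5}$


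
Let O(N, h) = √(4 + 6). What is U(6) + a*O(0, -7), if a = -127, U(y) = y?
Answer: 6 - 127*√10 ≈ -395.61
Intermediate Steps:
O(N, h) = √10
U(6) + a*O(0, -7) = 6 - 127*√10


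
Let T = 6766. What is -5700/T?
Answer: -2850/3383 ≈ -0.84245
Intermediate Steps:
-5700/T = -5700/6766 = -6*475/3383 = -2850/3383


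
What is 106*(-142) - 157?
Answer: -15209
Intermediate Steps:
106*(-142) - 157 = -15052 - 157 = -15209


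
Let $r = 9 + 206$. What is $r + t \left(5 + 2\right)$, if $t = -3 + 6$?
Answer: $236$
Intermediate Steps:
$t = 3$
$r = 215$
$r + t \left(5 + 2\right) = 215 + 3 \left(5 + 2\right) = 215 + 3 \cdot 7 = 215 + 21 = 236$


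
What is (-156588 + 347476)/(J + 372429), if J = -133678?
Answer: 190888/238751 ≈ 0.79953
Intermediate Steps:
(-156588 + 347476)/(J + 372429) = (-156588 + 347476)/(-133678 + 372429) = 190888/238751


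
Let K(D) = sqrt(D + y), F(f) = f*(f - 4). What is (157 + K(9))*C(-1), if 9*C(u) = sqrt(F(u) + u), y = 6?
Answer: 314/9 + 2*sqrt(15)/9 ≈ 35.750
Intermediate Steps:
F(f) = f*(-4 + f)
C(u) = sqrt(u + u*(-4 + u))/9 (C(u) = sqrt(u*(-4 + u) + u)/9 = sqrt(u + u*(-4 + u))/9)
K(D) = sqrt(6 + D) (K(D) = sqrt(D + 6) = sqrt(6 + D))
(157 + K(9))*C(-1) = (157 + sqrt(6 + 9))*(sqrt(-(-3 - 1))/9) = (157 + sqrt(15))*(sqrt(-1*(-4))/9) = (157 + sqrt(15))*(sqrt(4)/9) = (157 + sqrt(15))*((1/9)*2) = (157 + sqrt(15))*(2/9) = 314/9 + 2*sqrt(15)/9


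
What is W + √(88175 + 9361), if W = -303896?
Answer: -303896 + 16*√381 ≈ -3.0358e+5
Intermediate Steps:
W + √(88175 + 9361) = -303896 + √(88175 + 9361) = -303896 + √97536 = -303896 + 16*√381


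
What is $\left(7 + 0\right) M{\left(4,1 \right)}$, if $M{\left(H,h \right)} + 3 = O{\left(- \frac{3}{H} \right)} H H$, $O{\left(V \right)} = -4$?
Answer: $-469$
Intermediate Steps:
$M{\left(H,h \right)} = -3 - 4 H^{2}$ ($M{\left(H,h \right)} = -3 + - 4 H H = -3 - 4 H^{2}$)
$\left(7 + 0\right) M{\left(4,1 \right)} = \left(7 + 0\right) \left(-3 - 4 \cdot 4^{2}\right) = 7 \left(-3 - 64\right) = 7 \left(-67\right) = -469$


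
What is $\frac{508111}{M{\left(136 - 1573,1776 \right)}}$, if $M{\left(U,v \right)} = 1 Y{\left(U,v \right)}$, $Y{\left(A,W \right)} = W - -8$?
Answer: $\frac{508111}{1784} \approx 284.82$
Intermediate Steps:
$Y{\left(A,W \right)} = 8 + W$ ($Y{\left(A,W \right)} = W + 8 = 8 + W$)
$M{\left(U,v \right)} = 8 + v$ ($M{\left(U,v \right)} = 1 \left(8 + v\right) = 8 + v$)
$\frac{508111}{M{\left(136 - 1573,1776 \right)}} = \frac{508111}{8 + 1776} = \frac{508111}{1784}$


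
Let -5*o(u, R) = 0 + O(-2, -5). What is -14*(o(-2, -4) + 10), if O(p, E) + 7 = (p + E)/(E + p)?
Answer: -784/5 ≈ -156.80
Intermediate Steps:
O(p, E) = -6 (O(p, E) = -7 + (p + E)/(E + p) = -7 + (E + p)/(E + p) = -7 + 1 = -6)
o(u, R) = 6/5 (o(u, R) = -(0 - 6)/5 = -⅕*(-6) = 6/5)
-14*(o(-2, -4) + 10) = -14*(6/5 + 10) = -14*56/5 = -784/5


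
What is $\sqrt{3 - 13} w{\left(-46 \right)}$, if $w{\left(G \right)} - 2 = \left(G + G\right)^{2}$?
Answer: $8466 i \sqrt{10} \approx 26772.0 i$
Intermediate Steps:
$w{\left(G \right)} = 2 + 4 G^{2}$ ($w{\left(G \right)} = 2 + \left(G + G\right)^{2} = 2 + \left(2 G\right)^{2} = 2 + 4 G^{2}$)
$\sqrt{3 - 13} w{\left(-46 \right)} = \sqrt{3 - 13} \left(2 + 4 \left(-46\right)^{2}\right) = \sqrt{-10} \left(2 + 4 \cdot 2116\right) = i \sqrt{10} \left(2 + 8464\right) = i \sqrt{10} \cdot 8466 = 8466 i \sqrt{10}$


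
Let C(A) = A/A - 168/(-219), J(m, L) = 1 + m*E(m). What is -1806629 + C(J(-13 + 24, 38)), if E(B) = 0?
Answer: -131883788/73 ≈ -1.8066e+6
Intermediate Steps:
J(m, L) = 1 (J(m, L) = 1 + m*0 = 1 + 0 = 1)
C(A) = 129/73 (C(A) = 1 - 168*(-1/219) = 1 + 56/73 = 129/73)
-1806629 + C(J(-13 + 24, 38)) = -1806629 + 129/73 = -131883788/73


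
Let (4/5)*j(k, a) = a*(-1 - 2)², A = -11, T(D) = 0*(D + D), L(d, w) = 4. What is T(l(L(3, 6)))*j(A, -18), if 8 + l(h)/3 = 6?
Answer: 0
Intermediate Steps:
l(h) = -6 (l(h) = -24 + 3*6 = -24 + 18 = -6)
T(D) = 0 (T(D) = 0*(2*D) = 0)
j(k, a) = 45*a/4 (j(k, a) = 5*(a*(-1 - 2)²)/4 = 5*(a*(-3)²)/4 = 5*(a*9)/4 = 5*(9*a)/4 = 45*a/4)
T(l(L(3, 6)))*j(A, -18) = 0*((45/4)*(-18)) = 0*(-405/2) = 0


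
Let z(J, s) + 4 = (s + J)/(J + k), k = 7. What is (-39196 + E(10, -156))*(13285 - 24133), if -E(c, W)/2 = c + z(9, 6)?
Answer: 425348724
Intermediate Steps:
z(J, s) = -4 + (J + s)/(7 + J) (z(J, s) = -4 + (s + J)/(J + 7) = -4 + (J + s)/(7 + J))
E(c, W) = 49/8 - 2*c (E(c, W) = -2*(c + (-28 + 6 - 3*9)/(7 + 9)) = -2*(c + (-28 + 6 - 27)/16) = -2*(c + (1/16)*(-49)) = -2*(c - 49/16) = -2*(-49/16 + c) = 49/8 - 2*c)
(-39196 + E(10, -156))*(13285 - 24133) = (-39196 + (49/8 - 2*10))*(13285 - 24133) = (-39196 + (49/8 - 20))*(-10848) = (-39196 - 111/8)*(-10848) = -313679/8*(-10848) = 425348724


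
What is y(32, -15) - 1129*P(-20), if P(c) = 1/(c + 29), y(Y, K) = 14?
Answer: -1003/9 ≈ -111.44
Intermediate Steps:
P(c) = 1/(29 + c)
y(32, -15) - 1129*P(-20) = 14 - 1129/(29 - 20) = 14 - 1129/9 = -1003/9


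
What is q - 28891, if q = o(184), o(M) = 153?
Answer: -28738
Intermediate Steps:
q = 153
q - 28891 = 153 - 28891 = -28738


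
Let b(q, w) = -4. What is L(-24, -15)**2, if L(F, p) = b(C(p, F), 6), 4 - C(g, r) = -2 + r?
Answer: 16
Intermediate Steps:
C(g, r) = 6 - r (C(g, r) = 4 - (-2 + r) = 4 + (2 - r) = 6 - r)
L(F, p) = -4
L(-24, -15)**2 = (-4)**2 = 16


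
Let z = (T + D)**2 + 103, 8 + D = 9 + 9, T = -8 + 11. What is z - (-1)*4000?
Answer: 4272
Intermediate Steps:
T = 3
D = 10 (D = -8 + (9 + 9) = -8 + 18 = 10)
z = 272 (z = (3 + 10)**2 + 103 = 13**2 + 103 = 169 + 103 = 272)
z - (-1)*4000 = 272 - (-1)*4000 = 272 - 1*(-4000) = 272 + 4000 = 4272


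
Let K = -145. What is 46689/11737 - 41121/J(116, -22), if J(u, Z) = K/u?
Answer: 1930782153/58685 ≈ 32901.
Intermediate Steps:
J(u, Z) = -145/u
46689/11737 - 41121/J(116, -22) = 46689/11737 - 41121/((-145/116)) = 46689*(1/11737) - 41121/((-145*1/116)) = 46689/11737 - 41121/(-5/4) = 46689/11737 - 41121*(-⅘) = 46689/11737 + 164484/5 = 1930782153/58685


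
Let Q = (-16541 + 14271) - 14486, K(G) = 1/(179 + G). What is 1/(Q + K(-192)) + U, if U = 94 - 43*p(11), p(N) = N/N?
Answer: 11109266/217829 ≈ 51.000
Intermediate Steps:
p(N) = 1
Q = -16756 (Q = -2270 - 14486 = -16756)
U = 51 (U = 94 - 43*1 = 94 - 43 = 51)
1/(Q + K(-192)) + U = 1/(-16756 + 1/(179 - 192)) + 51 = 1/(-16756 + 1/(-13)) + 51 = 1/(-16756 - 1/13) + 51 = 1/(-217829/13) + 51 = -13/217829 + 51 = 11109266/217829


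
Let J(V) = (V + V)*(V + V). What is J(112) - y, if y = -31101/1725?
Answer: 28861567/575 ≈ 50194.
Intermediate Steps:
y = -10367/575 (y = -31101*1/1725 = -10367/575 ≈ -18.030)
J(V) = 4*V² (J(V) = (2*V)*(2*V) = 4*V²)
J(112) - y = 4*112² - 1*(-10367/575) = 4*12544 + 10367/575 = 50176 + 10367/575 = 28861567/575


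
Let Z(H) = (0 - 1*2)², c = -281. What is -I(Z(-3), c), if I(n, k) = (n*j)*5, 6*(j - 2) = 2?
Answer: -140/3 ≈ -46.667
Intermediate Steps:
j = 7/3 (j = 2 + (⅙)*2 = 2 + ⅓ = 7/3 ≈ 2.3333)
Z(H) = 4 (Z(H) = (0 - 2)² = (-2)² = 4)
I(n, k) = 35*n/3 (I(n, k) = (n*(7/3))*5 = (7*n/3)*5 = 35*n/3)
-I(Z(-3), c) = -35*4/3 = -1*140/3 = -140/3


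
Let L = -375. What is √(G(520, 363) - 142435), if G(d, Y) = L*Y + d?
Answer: 2*I*√69510 ≈ 527.29*I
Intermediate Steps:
G(d, Y) = d - 375*Y (G(d, Y) = -375*Y + d = d - 375*Y)
√(G(520, 363) - 142435) = √((520 - 375*363) - 142435) = √((520 - 136125) - 142435) = √(-135605 - 142435) = √(-278040) = 2*I*√69510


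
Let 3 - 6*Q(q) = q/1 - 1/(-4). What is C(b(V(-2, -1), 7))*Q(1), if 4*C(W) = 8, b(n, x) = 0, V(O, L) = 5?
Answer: 7/12 ≈ 0.58333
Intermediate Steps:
C(W) = 2 (C(W) = (¼)*8 = 2)
Q(q) = 11/24 - q/6 (Q(q) = ½ - (q/1 - 1/(-4))/6 = ½ - (q*1 - 1*(-¼))/6 = ½ - (q + ¼)/6 = ½ - (¼ + q)/6 = ½ + (-1/24 - q/6) = 11/24 - q/6)
C(b(V(-2, -1), 7))*Q(1) = 2*(11/24 - ⅙*1) = 2*(11/24 - ⅙) = 2*(7/24) = 7/12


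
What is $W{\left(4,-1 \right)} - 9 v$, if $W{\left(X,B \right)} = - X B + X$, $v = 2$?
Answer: $-10$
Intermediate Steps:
$W{\left(X,B \right)} = X - B X$ ($W{\left(X,B \right)} = - B X + X = X - B X$)
$W{\left(4,-1 \right)} - 9 v = 4 \left(1 - -1\right) - 18 = 4 \left(1 + 1\right) - 18 = 4 \cdot 2 - 18 = 8 - 18 = -10$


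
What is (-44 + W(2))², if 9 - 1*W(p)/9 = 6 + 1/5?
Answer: 8836/25 ≈ 353.44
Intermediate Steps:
W(p) = 126/5 (W(p) = 81 - 9*(6 + 1/5) = 81 - 9*(6 + ⅕) = 81 - 9*31/5 = 81 - 279/5 = 126/5)
(-44 + W(2))² = (-44 + 126/5)² = (-94/5)² = 8836/25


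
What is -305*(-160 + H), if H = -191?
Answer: 107055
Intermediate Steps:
-305*(-160 + H) = -305*(-160 - 191) = -305*(-351) = -1*(-107055) = 107055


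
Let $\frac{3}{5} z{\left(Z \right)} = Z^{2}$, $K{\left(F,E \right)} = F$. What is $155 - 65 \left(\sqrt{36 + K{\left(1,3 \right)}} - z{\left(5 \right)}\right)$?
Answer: $\frac{8590}{3} - 65 \sqrt{37} \approx 2468.0$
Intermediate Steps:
$z{\left(Z \right)} = \frac{5 Z^{2}}{3}$
$155 - 65 \left(\sqrt{36 + K{\left(1,3 \right)}} - z{\left(5 \right)}\right) = 155 - 65 \left(\sqrt{36 + 1} - \frac{5 \cdot 5^{2}}{3}\right) = 155 - 65 \left(\sqrt{37} - \frac{5}{3} \cdot 25\right) = 155 - 65 \left(\sqrt{37} - \frac{125}{3}\right) = 155 - 65 \left(- \frac{125}{3} + \sqrt{37}\right) = 155 + \left(\frac{8125}{3} - 65 \sqrt{37}\right) = \frac{8590}{3} - 65 \sqrt{37}$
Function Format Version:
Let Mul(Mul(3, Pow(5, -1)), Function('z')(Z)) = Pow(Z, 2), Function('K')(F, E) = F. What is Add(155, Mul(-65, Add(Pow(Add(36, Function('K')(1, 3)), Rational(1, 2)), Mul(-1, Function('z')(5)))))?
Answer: Add(Rational(8590, 3), Mul(-65, Pow(37, Rational(1, 2)))) ≈ 2468.0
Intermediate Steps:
Function('z')(Z) = Mul(Rational(5, 3), Pow(Z, 2))
Add(155, Mul(-65, Add(Pow(Add(36, Function('K')(1, 3)), Rational(1, 2)), Mul(-1, Function('z')(5))))) = Add(155, Mul(-65, Add(Pow(Add(36, 1), Rational(1, 2)), Mul(-1, Mul(Rational(5, 3), Pow(5, 2)))))) = Add(155, Mul(-65, Add(Pow(37, Rational(1, 2)), Mul(-1, Mul(Rational(5, 3), 25))))) = Add(155, Mul(-65, Add(Pow(37, Rational(1, 2)), Mul(-1, Rational(125, 3))))) = Add(155, Mul(-65, Add(Pow(37, Rational(1, 2)), Rational(-125, 3)))) = Add(155, Mul(-65, Add(Rational(-125, 3), Pow(37, Rational(1, 2))))) = Add(155, Add(Rational(8125, 3), Mul(-65, Pow(37, Rational(1, 2))))) = Add(Rational(8590, 3), Mul(-65, Pow(37, Rational(1, 2))))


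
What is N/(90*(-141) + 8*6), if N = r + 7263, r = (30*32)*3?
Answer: -69/86 ≈ -0.80233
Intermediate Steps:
r = 2880 (r = 960*3 = 2880)
N = 10143 (N = 2880 + 7263 = 10143)
N/(90*(-141) + 8*6) = 10143/(90*(-141) + 8*6) = 10143/(-12690 + 48) = 10143/(-12642) = 10143*(-1/12642) = -69/86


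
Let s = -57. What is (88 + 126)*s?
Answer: -12198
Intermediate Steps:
(88 + 126)*s = (88 + 126)*(-57) = 214*(-57) = -12198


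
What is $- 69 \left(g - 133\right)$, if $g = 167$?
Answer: $-2346$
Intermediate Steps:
$- 69 \left(g - 133\right) = - 69 \left(167 - 133\right) = \left(-69\right) 34 = -2346$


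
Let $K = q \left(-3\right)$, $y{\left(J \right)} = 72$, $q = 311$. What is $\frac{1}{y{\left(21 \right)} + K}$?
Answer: $- \frac{1}{861} \approx -0.0011614$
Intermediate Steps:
$K = -933$ ($K = 311 \left(-3\right) = -933$)
$\frac{1}{y{\left(21 \right)} + K} = \frac{1}{72 - 933} = \frac{1}{-861} = - \frac{1}{861}$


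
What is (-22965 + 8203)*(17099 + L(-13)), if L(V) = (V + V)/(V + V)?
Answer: -252430200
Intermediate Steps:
L(V) = 1 (L(V) = (2*V)/((2*V)) = (2*V)*(1/(2*V)) = 1)
(-22965 + 8203)*(17099 + L(-13)) = (-22965 + 8203)*(17099 + 1) = -14762*17100 = -252430200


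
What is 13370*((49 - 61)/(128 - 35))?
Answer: -53480/31 ≈ -1725.2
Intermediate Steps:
13370*((49 - 61)/(128 - 35)) = 13370*(-12/93) = 13370*(-12*1/93) = 13370*(-4/31) = -53480/31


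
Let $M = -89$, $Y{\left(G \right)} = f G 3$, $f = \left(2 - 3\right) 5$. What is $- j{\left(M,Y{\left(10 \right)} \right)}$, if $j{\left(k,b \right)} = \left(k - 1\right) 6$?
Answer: $540$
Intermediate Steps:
$f = -5$ ($f = \left(-1\right) 5 = -5$)
$Y{\left(G \right)} = - 15 G$ ($Y{\left(G \right)} = - 5 G 3 = - 15 G$)
$j{\left(k,b \right)} = -6 + 6 k$ ($j{\left(k,b \right)} = \left(-1 + k\right) 6 = -6 + 6 k$)
$- j{\left(M,Y{\left(10 \right)} \right)} = - (-6 + 6 \left(-89\right)) = - (-6 - 534) = \left(-1\right) \left(-540\right) = 540$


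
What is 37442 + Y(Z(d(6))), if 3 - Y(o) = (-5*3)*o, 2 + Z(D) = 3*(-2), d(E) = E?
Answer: 37325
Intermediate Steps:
Z(D) = -8 (Z(D) = -2 + 3*(-2) = -2 - 6 = -8)
Y(o) = 3 + 15*o (Y(o) = 3 - (-5*3)*o = 3 - (-15)*o = 3 + 15*o)
37442 + Y(Z(d(6))) = 37442 + (3 + 15*(-8)) = 37442 + (3 - 120) = 37442 - 117 = 37325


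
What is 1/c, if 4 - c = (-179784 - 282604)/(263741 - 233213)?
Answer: 7632/146125 ≈ 0.052229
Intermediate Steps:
c = 146125/7632 (c = 4 - (-179784 - 282604)/(263741 - 233213) = 4 - (-462388)/30528 = 4 - 1*(-115597/7632) = 4 + 115597/7632 = 146125/7632 ≈ 19.146)
1/c = 1/(146125/7632) = 7632/146125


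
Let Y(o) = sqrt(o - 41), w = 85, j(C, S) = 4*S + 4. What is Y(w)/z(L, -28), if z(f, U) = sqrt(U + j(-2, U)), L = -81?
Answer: -I*sqrt(374)/34 ≈ -0.5688*I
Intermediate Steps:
j(C, S) = 4 + 4*S
z(f, U) = sqrt(4 + 5*U) (z(f, U) = sqrt(U + (4 + 4*U)) = sqrt(4 + 5*U))
Y(o) = sqrt(-41 + o)
Y(w)/z(L, -28) = sqrt(-41 + 85)/(sqrt(4 + 5*(-28))) = sqrt(44)/(sqrt(4 - 140)) = (2*sqrt(11))/(sqrt(-136)) = (2*sqrt(11))/((2*I*sqrt(34))) = (2*sqrt(11))*(-I*sqrt(34)/68) = -I*sqrt(374)/34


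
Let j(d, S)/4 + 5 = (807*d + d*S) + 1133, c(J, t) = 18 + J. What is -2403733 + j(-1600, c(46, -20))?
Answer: -7973621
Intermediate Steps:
j(d, S) = 4512 + 3228*d + 4*S*d (j(d, S) = -20 + 4*((807*d + d*S) + 1133) = -20 + 4*((807*d + S*d) + 1133) = -20 + 4*(1133 + 807*d + S*d) = -20 + (4532 + 3228*d + 4*S*d) = 4512 + 3228*d + 4*S*d)
-2403733 + j(-1600, c(46, -20)) = -2403733 + (4512 + 3228*(-1600) + 4*(18 + 46)*(-1600)) = -2403733 + (4512 - 5164800 + 4*64*(-1600)) = -2403733 + (4512 - 5164800 - 409600) = -2403733 - 5569888 = -7973621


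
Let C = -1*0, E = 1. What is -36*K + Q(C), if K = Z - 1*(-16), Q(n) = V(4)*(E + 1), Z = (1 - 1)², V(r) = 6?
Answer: -564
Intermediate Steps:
Z = 0 (Z = 0² = 0)
C = 0
Q(n) = 12 (Q(n) = 6*(1 + 1) = 6*2 = 12)
K = 16 (K = 0 - 1*(-16) = 0 + 16 = 16)
-36*K + Q(C) = -36*16 + 12 = -576 + 12 = -564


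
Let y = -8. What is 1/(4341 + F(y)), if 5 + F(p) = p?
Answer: 1/4328 ≈ 0.00023105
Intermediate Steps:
F(p) = -5 + p
1/(4341 + F(y)) = 1/(4341 + (-5 - 8)) = 1/(4341 - 13) = 1/4328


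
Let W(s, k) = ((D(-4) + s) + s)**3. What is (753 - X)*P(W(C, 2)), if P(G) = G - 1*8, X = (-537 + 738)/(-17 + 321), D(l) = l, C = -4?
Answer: -49630287/38 ≈ -1.3061e+6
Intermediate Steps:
X = 201/304 ≈ 0.66118
W(s, k) = (-4 + 2*s)**3 (W(s, k) = ((-4 + s) + s)**3 = (-4 + 2*s)**3)
P(G) = -8 + G (P(G) = G - 8 = -8 + G)
(753 - X)*P(W(C, 2)) = (753 - 1*201/304)*(-8 + 8*(-2 - 4)**3) = (753 - 201/304)*(-8 + 8*(-6)**3) = 228711*(-8 + 8*(-216))/304 = 228711*(-8 - 1728)/304 = (228711/304)*(-1736) = -49630287/38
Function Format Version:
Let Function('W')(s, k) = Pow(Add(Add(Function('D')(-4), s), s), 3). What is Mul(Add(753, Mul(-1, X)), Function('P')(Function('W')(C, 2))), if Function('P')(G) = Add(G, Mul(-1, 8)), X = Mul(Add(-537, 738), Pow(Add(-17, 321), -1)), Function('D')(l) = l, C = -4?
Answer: Rational(-49630287, 38) ≈ -1.3061e+6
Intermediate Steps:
X = Rational(201, 304) (X = Mul(201, Pow(304, -1)) = Mul(201, Rational(1, 304)) = Rational(201, 304) ≈ 0.66118)
Function('W')(s, k) = Pow(Add(-4, Mul(2, s)), 3) (Function('W')(s, k) = Pow(Add(Add(-4, s), s), 3) = Pow(Add(-4, Mul(2, s)), 3))
Function('P')(G) = Add(-8, G) (Function('P')(G) = Add(G, -8) = Add(-8, G))
Mul(Add(753, Mul(-1, X)), Function('P')(Function('W')(C, 2))) = Mul(Add(753, Mul(-1, Rational(201, 304))), Add(-8, Mul(8, Pow(Add(-2, -4), 3)))) = Mul(Add(753, Rational(-201, 304)), Add(-8, Mul(8, Pow(-6, 3)))) = Mul(Rational(228711, 304), Add(-8, Mul(8, -216))) = Mul(Rational(228711, 304), Add(-8, -1728)) = Mul(Rational(228711, 304), -1736) = Rational(-49630287, 38)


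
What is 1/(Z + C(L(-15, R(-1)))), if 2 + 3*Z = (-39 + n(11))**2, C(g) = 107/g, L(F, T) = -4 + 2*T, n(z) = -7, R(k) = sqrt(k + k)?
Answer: 16484/11325577 + 214*I*sqrt(2)/11325577 ≈ 0.0014555 + 2.6722e-5*I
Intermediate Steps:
R(k) = sqrt(2)*sqrt(k) (R(k) = sqrt(2*k) = sqrt(2)*sqrt(k))
Z = 2114/3 (Z = -2/3 + (-39 - 7)**2/3 = -2/3 + (1/3)*(-46)**2 = -2/3 + (1/3)*2116 = -2/3 + 2116/3 = 2114/3 ≈ 704.67)
1/(Z + C(L(-15, R(-1)))) = 1/(2114/3 + 107/(-4 + 2*(sqrt(2)*sqrt(-1)))) = 1/(2114/3 + 107/(-4 + 2*(sqrt(2)*I))) = 1/(2114/3 + 107/(-4 + 2*(I*sqrt(2)))) = 1/(2114/3 + 107/(-4 + 2*I*sqrt(2)))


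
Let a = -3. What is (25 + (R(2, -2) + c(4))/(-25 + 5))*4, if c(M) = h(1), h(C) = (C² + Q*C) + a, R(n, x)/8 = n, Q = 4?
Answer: 482/5 ≈ 96.400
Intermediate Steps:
R(n, x) = 8*n
h(C) = -3 + C² + 4*C (h(C) = (C² + 4*C) - 3 = -3 + C² + 4*C)
c(M) = 2 (c(M) = -3 + 1² + 4*1 = -3 + 1 + 4 = 2)
(25 + (R(2, -2) + c(4))/(-25 + 5))*4 = (25 + (8*2 + 2)/(-25 + 5))*4 = (25 + (16 + 2)/(-20))*4 = (25 + 18*(-1/20))*4 = (25 - 9/10)*4 = (241/10)*4 = 482/5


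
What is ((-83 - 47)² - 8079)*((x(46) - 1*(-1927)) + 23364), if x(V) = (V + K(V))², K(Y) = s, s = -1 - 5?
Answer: 237205511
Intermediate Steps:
s = -6
K(Y) = -6
x(V) = (-6 + V)² (x(V) = (V - 6)² = (-6 + V)²)
((-83 - 47)² - 8079)*((x(46) - 1*(-1927)) + 23364) = ((-83 - 47)² - 8079)*(((-6 + 46)² - 1*(-1927)) + 23364) = ((-130)² - 8079)*((40² + 1927) + 23364) = (16900 - 8079)*((1600 + 1927) + 23364) = 8821*(3527 + 23364) = 8821*26891 = 237205511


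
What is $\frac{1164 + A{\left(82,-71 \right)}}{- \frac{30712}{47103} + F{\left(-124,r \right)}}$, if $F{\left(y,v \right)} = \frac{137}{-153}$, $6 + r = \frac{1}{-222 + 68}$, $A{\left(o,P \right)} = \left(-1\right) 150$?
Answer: $- \frac{2435884542}{3717349} \approx -655.27$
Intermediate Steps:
$A{\left(o,P \right)} = -150$
$r = - \frac{925}{154}$ ($r = -6 + \frac{1}{-222 + 68} = -6 + \frac{1}{-154} = -6 - \frac{1}{154} = - \frac{925}{154} \approx -6.0065$)
$F{\left(y,v \right)} = - \frac{137}{153}$ ($F{\left(y,v \right)} = 137 \left(- \frac{1}{153}\right) = - \frac{137}{153}$)
$\frac{1164 + A{\left(82,-71 \right)}}{- \frac{30712}{47103} + F{\left(-124,r \right)}} = \frac{1164 - 150}{- \frac{30712}{47103} - \frac{137}{153}} = \frac{1014}{\left(-30712\right) \frac{1}{47103} - \frac{137}{153}} = \frac{1014}{- \frac{30712}{47103} - \frac{137}{153}} = \frac{1014}{- \frac{3717349}{2402253}} = 1014 \left(- \frac{2402253}{3717349}\right) = - \frac{2435884542}{3717349}$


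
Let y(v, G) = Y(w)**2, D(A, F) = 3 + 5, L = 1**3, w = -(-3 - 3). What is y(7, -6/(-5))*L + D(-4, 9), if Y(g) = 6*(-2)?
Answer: 152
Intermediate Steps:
w = 6 (w = -1*(-6) = 6)
L = 1
Y(g) = -12
D(A, F) = 8
y(v, G) = 144 (y(v, G) = (-12)**2 = 144)
y(7, -6/(-5))*L + D(-4, 9) = 144*1 + 8 = 144 + 8 = 152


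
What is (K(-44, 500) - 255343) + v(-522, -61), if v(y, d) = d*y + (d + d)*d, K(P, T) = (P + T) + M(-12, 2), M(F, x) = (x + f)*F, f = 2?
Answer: -215651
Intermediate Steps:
M(F, x) = F*(2 + x) (M(F, x) = (x + 2)*F = (2 + x)*F = F*(2 + x))
K(P, T) = -48 + P + T (K(P, T) = (P + T) - 12*(2 + 2) = (P + T) - 12*4 = (P + T) - 48 = -48 + P + T)
v(y, d) = 2*d**2 + d*y (v(y, d) = d*y + (2*d)*d = d*y + 2*d**2 = 2*d**2 + d*y)
(K(-44, 500) - 255343) + v(-522, -61) = ((-48 - 44 + 500) - 255343) - 61*(-522 + 2*(-61)) = (408 - 255343) - 61*(-522 - 122) = -254935 - 61*(-644) = -254935 + 39284 = -215651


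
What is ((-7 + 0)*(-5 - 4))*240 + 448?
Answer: 15568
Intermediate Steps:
((-7 + 0)*(-5 - 4))*240 + 448 = -7*(-9)*240 + 448 = 63*240 + 448 = 15120 + 448 = 15568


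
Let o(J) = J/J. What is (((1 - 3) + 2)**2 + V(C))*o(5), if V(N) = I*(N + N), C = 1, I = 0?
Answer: 0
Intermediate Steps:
V(N) = 0 (V(N) = 0*(N + N) = 0*(2*N) = 0)
o(J) = 1
(((1 - 3) + 2)**2 + V(C))*o(5) = (((1 - 3) + 2)**2 + 0)*1 = ((-2 + 2)**2 + 0)*1 = (0**2 + 0)*1 = (0 + 0)*1 = 0*1 = 0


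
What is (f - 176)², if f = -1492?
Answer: 2782224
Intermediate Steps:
(f - 176)² = (-1492 - 176)² = (-1668)² = 2782224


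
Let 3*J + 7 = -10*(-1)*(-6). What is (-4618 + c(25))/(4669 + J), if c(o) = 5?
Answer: -13839/13940 ≈ -0.99275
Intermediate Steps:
J = -67/3 (J = -7/3 + (-10*(-1)*(-6))/3 = -7/3 + (10*(-6))/3 = -7/3 + (⅓)*(-60) = -7/3 - 20 = -67/3 ≈ -22.333)
(-4618 + c(25))/(4669 + J) = (-4618 + 5)/(4669 - 67/3) = -4613/13940/3 = -4613*3/13940 = -13839/13940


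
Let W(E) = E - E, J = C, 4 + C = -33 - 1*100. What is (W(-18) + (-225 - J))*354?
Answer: -31152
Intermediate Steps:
C = -137 (C = -4 + (-33 - 1*100) = -4 + (-33 - 100) = -4 - 133 = -137)
J = -137
W(E) = 0
(W(-18) + (-225 - J))*354 = (0 + (-225 - 1*(-137)))*354 = (0 + (-225 + 137))*354 = (0 - 88)*354 = -88*354 = -31152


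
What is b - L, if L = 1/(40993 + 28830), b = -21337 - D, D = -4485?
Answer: -1176657197/69823 ≈ -16852.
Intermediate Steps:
b = -16852 (b = -21337 - 1*(-4485) = -21337 + 4485 = -16852)
L = 1/69823 ≈ 1.4322e-5
b - L = -16852 - 1*1/69823 = -16852 - 1/69823 = -1176657197/69823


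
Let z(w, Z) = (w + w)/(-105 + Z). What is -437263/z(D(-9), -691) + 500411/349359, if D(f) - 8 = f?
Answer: -60799181737555/349359 ≈ -1.7403e+8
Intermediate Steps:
D(f) = 8 + f
z(w, Z) = 2*w/(-105 + Z) (z(w, Z) = (2*w)/(-105 + Z) = 2*w/(-105 + Z))
-437263/z(D(-9), -691) + 500411/349359 = -437263*(-105 - 691)/(2*(8 - 9)) + 500411/349359 = -437263/(2*(-1)/(-796)) + 500411*(1/349359) = -437263/(2*(-1)*(-1/796)) + 500411/349359 = -437263/1/398 + 500411/349359 = -437263*398 + 500411/349359 = -174030674 + 500411/349359 = -60799181737555/349359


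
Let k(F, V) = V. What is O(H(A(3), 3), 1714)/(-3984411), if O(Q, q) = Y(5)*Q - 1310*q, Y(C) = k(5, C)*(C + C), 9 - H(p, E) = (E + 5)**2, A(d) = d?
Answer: 2248090/3984411 ≈ 0.56422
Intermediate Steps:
H(p, E) = 9 - (5 + E)**2 (H(p, E) = 9 - (E + 5)**2 = 9 - (5 + E)**2)
Y(C) = 2*C**2 (Y(C) = C*(C + C) = C*(2*C) = 2*C**2)
O(Q, q) = -1310*q + 50*Q (O(Q, q) = (2*5**2)*Q - 1310*q = (2*25)*Q - 1310*q = 50*Q - 1310*q = -1310*q + 50*Q)
O(H(A(3), 3), 1714)/(-3984411) = (-1310*1714 + 50*(9 - (5 + 3)**2))/(-3984411) = (-2245340 + 50*(9 - 1*8**2))*(-1/3984411) = (-2245340 + 50*(9 - 1*64))*(-1/3984411) = (-2245340 + 50*(9 - 64))*(-1/3984411) = (-2245340 + 50*(-55))*(-1/3984411) = (-2245340 - 2750)*(-1/3984411) = -2248090*(-1/3984411) = 2248090/3984411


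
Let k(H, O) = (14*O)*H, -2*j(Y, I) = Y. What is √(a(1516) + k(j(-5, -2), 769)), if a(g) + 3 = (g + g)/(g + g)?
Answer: √26913 ≈ 164.05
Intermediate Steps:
j(Y, I) = -Y/2
k(H, O) = 14*H*O
a(g) = -2 (a(g) = -3 + (g + g)/(g + g) = -3 + (2*g)/((2*g)) = -3 + (2*g)*(1/(2*g)) = -3 + 1 = -2)
√(a(1516) + k(j(-5, -2), 769)) = √(-2 + 14*(-½*(-5))*769) = √(-2 + 14*(5/2)*769) = √(-2 + 26915) = √26913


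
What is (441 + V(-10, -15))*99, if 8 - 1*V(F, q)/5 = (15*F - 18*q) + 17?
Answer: -20196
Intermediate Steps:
V(F, q) = -45 - 75*F + 90*q (V(F, q) = 40 - 5*((15*F - 18*q) + 17) = 40 - 5*((-18*q + 15*F) + 17) = 40 - 5*(17 - 18*q + 15*F) = 40 + (-85 - 75*F + 90*q) = -45 - 75*F + 90*q)
(441 + V(-10, -15))*99 = (441 + (-45 - 75*(-10) + 90*(-15)))*99 = (441 + (-45 + 750 - 1350))*99 = (441 - 645)*99 = -204*99 = -20196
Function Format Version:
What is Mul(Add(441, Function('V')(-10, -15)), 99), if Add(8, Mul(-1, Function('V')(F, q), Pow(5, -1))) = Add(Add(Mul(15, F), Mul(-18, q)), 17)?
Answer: -20196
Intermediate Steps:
Function('V')(F, q) = Add(-45, Mul(-75, F), Mul(90, q)) (Function('V')(F, q) = Add(40, Mul(-5, Add(Add(Mul(15, F), Mul(-18, q)), 17))) = Add(40, Mul(-5, Add(Add(Mul(-18, q), Mul(15, F)), 17))) = Add(40, Mul(-5, Add(17, Mul(-18, q), Mul(15, F)))) = Add(40, Add(-85, Mul(-75, F), Mul(90, q))) = Add(-45, Mul(-75, F), Mul(90, q)))
Mul(Add(441, Function('V')(-10, -15)), 99) = Mul(Add(441, Add(-45, Mul(-75, -10), Mul(90, -15))), 99) = Mul(Add(441, Add(-45, 750, -1350)), 99) = Mul(Add(441, -645), 99) = Mul(-204, 99) = -20196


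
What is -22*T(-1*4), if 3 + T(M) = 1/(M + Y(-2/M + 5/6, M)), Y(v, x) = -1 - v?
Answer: 1320/19 ≈ 69.474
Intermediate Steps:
T(M) = -3 + 1/(-11/6 + M + 2/M) (T(M) = -3 + 1/(M + (-1 - (-2/M + 5/6))) = -3 + 1/(M + (-1 - (-2/M + 5*(⅙)))) = -3 + 1/(M + (-1 - (-2/M + ⅚))) = -3 + 1/(M + (-1 - (⅚ - 2/M))) = -3 + 1/(M + (-1 + (-⅚ + 2/M))) = -3 + 1/(M + (-11/6 + 2/M)) = -3 + 1/(-11/6 + M + 2/M))
-22*T(-1*4) = -66*(-12 - (-1*4)*(-13 + 6*(-1*4)))/(12 + (-1*4)*(-11 + 6*(-1*4))) = -66*(-12 - 1*(-4)*(-13 + 6*(-4)))/(12 - 4*(-11 + 6*(-4))) = -66*(-12 - 1*(-4)*(-13 - 24))/(12 - 4*(-11 - 24)) = -66*(-12 - 1*(-4)*(-37))/(12 - 4*(-35)) = -66*(-12 - 148)/(12 + 140) = -66*(-160)/152 = -22*(-60/19) = 1320/19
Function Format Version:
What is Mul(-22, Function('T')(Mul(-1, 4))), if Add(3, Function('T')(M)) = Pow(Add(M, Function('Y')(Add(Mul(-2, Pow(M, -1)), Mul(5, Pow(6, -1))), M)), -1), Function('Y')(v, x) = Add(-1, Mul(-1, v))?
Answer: Rational(1320, 19) ≈ 69.474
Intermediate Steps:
Function('T')(M) = Add(-3, Pow(Add(Rational(-11, 6), M, Mul(2, Pow(M, -1))), -1)) (Function('T')(M) = Add(-3, Pow(Add(M, Add(-1, Mul(-1, Add(Mul(-2, Pow(M, -1)), Mul(5, Pow(6, -1)))))), -1)) = Add(-3, Pow(Add(M, Add(-1, Mul(-1, Add(Mul(-2, Pow(M, -1)), Mul(5, Rational(1, 6)))))), -1)) = Add(-3, Pow(Add(M, Add(-1, Mul(-1, Add(Mul(-2, Pow(M, -1)), Rational(5, 6))))), -1)) = Add(-3, Pow(Add(M, Add(-1, Mul(-1, Add(Rational(5, 6), Mul(-2, Pow(M, -1)))))), -1)) = Add(-3, Pow(Add(M, Add(-1, Add(Rational(-5, 6), Mul(2, Pow(M, -1))))), -1)) = Add(-3, Pow(Add(M, Add(Rational(-11, 6), Mul(2, Pow(M, -1)))), -1)) = Add(-3, Pow(Add(Rational(-11, 6), M, Mul(2, Pow(M, -1))), -1)))
Mul(-22, Function('T')(Mul(-1, 4))) = Mul(-22, Mul(3, Pow(Add(12, Mul(Mul(-1, 4), Add(-11, Mul(6, Mul(-1, 4))))), -1), Add(-12, Mul(-1, Mul(-1, 4), Add(-13, Mul(6, Mul(-1, 4))))))) = Mul(-22, Mul(3, Pow(Add(12, Mul(-4, Add(-11, Mul(6, -4)))), -1), Add(-12, Mul(-1, -4, Add(-13, Mul(6, -4)))))) = Mul(-22, Mul(3, Pow(Add(12, Mul(-4, Add(-11, -24))), -1), Add(-12, Mul(-1, -4, Add(-13, -24))))) = Mul(-22, Mul(3, Pow(Add(12, Mul(-4, -35)), -1), Add(-12, Mul(-1, -4, -37)))) = Mul(-22, Mul(3, Pow(Add(12, 140), -1), Add(-12, -148))) = Mul(-22, Mul(3, Pow(152, -1), -160)) = Mul(-22, Mul(3, Rational(1, 152), -160)) = Mul(-22, Rational(-60, 19)) = Rational(1320, 19)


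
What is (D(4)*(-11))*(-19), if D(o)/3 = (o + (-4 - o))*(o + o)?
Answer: -20064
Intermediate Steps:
D(o) = -24*o (D(o) = 3*((o + (-4 - o))*(o + o)) = 3*(-8*o) = -24*o)
(D(4)*(-11))*(-19) = (-24*4*(-11))*(-19) = -96*(-11)*(-19) = 1056*(-19) = -20064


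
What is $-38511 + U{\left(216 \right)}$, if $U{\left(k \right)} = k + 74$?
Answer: $-38221$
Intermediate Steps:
$U{\left(k \right)} = 74 + k$
$-38511 + U{\left(216 \right)} = -38511 + \left(74 + 216\right) = -38511 + 290 = -38221$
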